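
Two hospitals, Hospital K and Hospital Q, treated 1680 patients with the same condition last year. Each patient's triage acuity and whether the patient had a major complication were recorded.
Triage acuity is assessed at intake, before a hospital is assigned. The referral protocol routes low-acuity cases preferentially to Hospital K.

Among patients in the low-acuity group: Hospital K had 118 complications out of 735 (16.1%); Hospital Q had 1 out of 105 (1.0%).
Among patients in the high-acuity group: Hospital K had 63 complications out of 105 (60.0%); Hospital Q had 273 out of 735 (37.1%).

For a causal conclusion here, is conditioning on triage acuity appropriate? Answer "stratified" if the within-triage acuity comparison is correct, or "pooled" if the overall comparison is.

Hospital Q is lower inside every triage acuity stratum but Hospital K is lower in aggregate. Whether to stratify depends on how triage acuity relates to the hospital.
Here triage acuity is a common cause — it drives both which hospital a case falls under and the outcome. The crude comparison mixes populations; the stratum-specific rates are the causally relevant ones.
Within each level — low-acuity: 16.1% vs 1.0%; high-acuity: 60.0% vs 37.1% — Hospital Q is lower every time.

stratified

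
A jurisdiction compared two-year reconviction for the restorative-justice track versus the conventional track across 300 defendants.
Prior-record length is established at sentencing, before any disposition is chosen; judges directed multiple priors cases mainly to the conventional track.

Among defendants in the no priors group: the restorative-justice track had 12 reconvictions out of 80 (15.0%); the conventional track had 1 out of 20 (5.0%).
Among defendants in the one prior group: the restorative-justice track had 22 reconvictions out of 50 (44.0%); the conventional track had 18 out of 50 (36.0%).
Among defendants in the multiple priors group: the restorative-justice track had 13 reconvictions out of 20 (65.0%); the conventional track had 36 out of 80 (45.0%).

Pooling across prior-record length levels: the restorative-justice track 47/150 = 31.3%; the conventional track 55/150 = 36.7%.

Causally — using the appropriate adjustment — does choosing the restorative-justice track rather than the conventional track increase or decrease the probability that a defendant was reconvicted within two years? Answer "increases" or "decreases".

increases

The stratified and pooled comparisons disagree (the conventional track wins within each prior-record length; the restorative-justice track wins overall), so the answer turns on the causal role of prior-record length.
The imbalance in prior-record length arose from how defendants were allocated, not from anything the disposition did; and prior-record length independently affects the outcome. The pooled gap is confounded — condition on prior-record length.
Within each level — no priors: 15.0% vs 5.0%; one prior: 44.0% vs 36.0%; multiple priors: 65.0% vs 45.0% — the conventional track is lower every time.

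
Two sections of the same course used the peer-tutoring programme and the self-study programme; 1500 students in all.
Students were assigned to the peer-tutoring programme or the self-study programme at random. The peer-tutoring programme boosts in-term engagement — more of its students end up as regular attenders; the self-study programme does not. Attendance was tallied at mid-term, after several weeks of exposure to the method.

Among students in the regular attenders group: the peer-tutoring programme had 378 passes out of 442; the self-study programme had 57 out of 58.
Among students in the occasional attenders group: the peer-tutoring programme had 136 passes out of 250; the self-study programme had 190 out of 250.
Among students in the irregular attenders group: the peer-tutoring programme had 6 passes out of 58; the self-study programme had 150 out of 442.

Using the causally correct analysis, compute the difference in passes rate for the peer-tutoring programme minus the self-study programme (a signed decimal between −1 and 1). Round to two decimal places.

Mid-term attendance lies on the pathway teaching method → mid-term attendance → outcome, so adjusting for it blocks the indirect effect. For the total causal effect of teaching method, use the unadjusted pooled rates.
The causal difference is the pooled difference: 0.693 − 0.529 = +0.164.

+0.16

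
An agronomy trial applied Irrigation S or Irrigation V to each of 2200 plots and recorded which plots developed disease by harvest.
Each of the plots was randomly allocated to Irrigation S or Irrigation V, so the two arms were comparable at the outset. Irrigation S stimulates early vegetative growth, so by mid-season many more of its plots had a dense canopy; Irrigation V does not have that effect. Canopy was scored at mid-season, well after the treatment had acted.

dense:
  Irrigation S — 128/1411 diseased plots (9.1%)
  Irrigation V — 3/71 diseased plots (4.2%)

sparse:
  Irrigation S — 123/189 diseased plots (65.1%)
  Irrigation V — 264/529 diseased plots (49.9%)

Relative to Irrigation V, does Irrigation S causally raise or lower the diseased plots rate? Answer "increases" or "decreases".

Within every mid-season canopy level Irrigation V has the lower rate, yet pooled Irrigation S does — Simpson's reversal.
Mid-season canopy is downstream of the irrigation. One should not condition on a consequence of treatment, so the overall rates are the right comparison.
Pooled: Irrigation S 15.7% vs Irrigation V 44.5%; Irrigation S is lower overall.

decreases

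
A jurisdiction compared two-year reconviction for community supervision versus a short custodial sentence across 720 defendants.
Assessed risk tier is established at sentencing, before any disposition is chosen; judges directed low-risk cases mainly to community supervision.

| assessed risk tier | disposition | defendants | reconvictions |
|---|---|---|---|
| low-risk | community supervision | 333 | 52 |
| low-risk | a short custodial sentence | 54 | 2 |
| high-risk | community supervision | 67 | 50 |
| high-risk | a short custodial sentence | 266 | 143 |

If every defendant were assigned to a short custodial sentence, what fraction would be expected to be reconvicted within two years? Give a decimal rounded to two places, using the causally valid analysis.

Assessed risk tier satisfies the back-door criterion: it is not a descendant of the disposition, and it blocks the spurious path from disposition to outcome. Adjusting for it (i.e., using the within-assessed risk tier rates) gives the causal effect.
Standardising a short custodial sentence to the population assessed risk tier mix: 0.537·2/54 + 0.463·143/266 = 0.269.

0.27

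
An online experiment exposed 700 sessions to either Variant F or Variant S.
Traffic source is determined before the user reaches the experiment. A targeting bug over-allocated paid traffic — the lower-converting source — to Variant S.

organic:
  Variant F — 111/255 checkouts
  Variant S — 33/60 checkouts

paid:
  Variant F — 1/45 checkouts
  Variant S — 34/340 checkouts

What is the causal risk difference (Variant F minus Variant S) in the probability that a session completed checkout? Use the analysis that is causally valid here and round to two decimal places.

The imbalance in traffic source arose from how sessions were allocated, not from anything the variant did; and traffic source independently affects the outcome. The pooled gap is confounded — condition on traffic source.
Adjusting over the population distribution of traffic source: 0.450·(0.435−0.550) + 0.550·(0.022−0.100) = -0.094.

-0.09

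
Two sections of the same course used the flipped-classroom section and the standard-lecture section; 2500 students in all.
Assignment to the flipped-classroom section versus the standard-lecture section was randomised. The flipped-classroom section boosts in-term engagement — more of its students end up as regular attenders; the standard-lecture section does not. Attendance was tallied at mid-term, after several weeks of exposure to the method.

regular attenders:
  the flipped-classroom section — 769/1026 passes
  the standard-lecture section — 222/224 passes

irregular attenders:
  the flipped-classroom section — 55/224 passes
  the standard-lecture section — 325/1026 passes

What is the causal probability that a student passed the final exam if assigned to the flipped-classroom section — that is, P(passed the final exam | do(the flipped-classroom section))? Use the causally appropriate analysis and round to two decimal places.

Stratifying would compare teaching methods among students the teaching methods themselves sorted into mid-term attendance groups — a form of selection on an intermediate. The unconditioned pooled rates give the total causal effect.
So P(outcome | do(the flipped-classroom section)) is just the pooled rate for the flipped-classroom section: 824/1250 = 0.659.

0.66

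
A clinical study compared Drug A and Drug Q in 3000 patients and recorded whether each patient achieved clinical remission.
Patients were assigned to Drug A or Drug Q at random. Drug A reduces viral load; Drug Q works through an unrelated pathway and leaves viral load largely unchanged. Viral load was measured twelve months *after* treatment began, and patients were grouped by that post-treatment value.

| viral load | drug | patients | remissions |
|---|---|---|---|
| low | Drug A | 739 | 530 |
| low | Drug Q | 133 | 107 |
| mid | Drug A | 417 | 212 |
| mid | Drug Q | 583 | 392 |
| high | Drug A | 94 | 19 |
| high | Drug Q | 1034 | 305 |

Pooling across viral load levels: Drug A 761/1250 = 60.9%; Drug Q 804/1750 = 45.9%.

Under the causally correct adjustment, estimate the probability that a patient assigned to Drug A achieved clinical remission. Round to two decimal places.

The viral load-specific comparison favours Drug Q throughout, but the pooled figures favour Drug A. The question is whether to condition on viral load.
Stratifying would compare drugs among patients the drugs themselves sorted into viral load groups — a form of selection on an intermediate. The unconditioned pooled rates give the total causal effect.
So P(outcome | do(Drug A)) is just the pooled rate for Drug A: 761/1250 = 0.609.

0.61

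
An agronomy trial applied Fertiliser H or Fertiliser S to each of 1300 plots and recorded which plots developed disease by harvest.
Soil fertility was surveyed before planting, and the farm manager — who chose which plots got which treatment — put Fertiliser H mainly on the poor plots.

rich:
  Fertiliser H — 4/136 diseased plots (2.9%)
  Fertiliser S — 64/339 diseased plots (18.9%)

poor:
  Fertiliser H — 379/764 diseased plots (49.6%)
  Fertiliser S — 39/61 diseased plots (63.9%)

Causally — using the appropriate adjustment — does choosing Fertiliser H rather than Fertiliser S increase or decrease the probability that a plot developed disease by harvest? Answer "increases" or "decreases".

The imbalance in soil fertility arose from how plots were allocated, not from anything the fertiliser did; and soil fertility independently affects the outcome. The pooled gap is confounded — condition on soil fertility.
Within each level — rich: 2.9% vs 18.9%; poor: 49.6% vs 63.9% — Fertiliser H is lower every time.

decreases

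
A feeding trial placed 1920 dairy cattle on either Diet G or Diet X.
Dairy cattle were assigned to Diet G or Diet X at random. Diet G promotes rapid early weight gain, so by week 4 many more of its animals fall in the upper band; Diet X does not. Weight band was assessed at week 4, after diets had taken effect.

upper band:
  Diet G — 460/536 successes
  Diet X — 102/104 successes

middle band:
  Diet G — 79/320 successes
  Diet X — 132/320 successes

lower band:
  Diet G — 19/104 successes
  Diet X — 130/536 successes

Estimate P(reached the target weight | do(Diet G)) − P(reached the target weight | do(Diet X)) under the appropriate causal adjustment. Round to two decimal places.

Week-4 weight band lies on the pathway diet → week-4 weight band → outcome, so adjusting for it blocks the indirect effect. For the total causal effect of diet, use the unadjusted pooled rates.
The causal difference is the pooled difference: 0.581 − 0.379 = +0.202.

+0.20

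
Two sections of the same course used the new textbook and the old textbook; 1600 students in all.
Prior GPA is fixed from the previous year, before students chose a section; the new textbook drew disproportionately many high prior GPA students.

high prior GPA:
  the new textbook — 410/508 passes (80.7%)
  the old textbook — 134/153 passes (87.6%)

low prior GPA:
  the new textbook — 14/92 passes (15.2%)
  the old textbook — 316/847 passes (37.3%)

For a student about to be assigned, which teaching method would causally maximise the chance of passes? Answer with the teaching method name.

the old textbook

Nothing the teaching method does changes prior GPA band; the imbalance is an allocation artefact. With prior GPA band also predicting the outcome, the pooled figure is confounded, and the within-stratum comparison is the causal one.
Within each level — high prior GPA: 80.7% vs 87.6%; low prior GPA: 15.2% vs 37.3% — the old textbook is higher every time.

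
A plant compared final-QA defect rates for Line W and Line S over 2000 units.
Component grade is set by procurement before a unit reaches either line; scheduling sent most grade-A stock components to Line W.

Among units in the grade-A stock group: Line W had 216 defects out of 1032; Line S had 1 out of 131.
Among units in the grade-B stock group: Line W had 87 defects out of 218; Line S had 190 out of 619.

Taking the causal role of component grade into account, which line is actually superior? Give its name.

Line S

Line S is lower inside every component grade stratum but Line W is lower in aggregate. Whether to stratify depends on how component grade relates to the line.
Component grade differs across lines for reasons unrelated to any effect of the line itself, and it separately predicts the outcome — a classic confounder. We must compare within component grade levels.
Within each level — grade-A stock: 20.9% vs 0.8%; grade-B stock: 39.9% vs 30.7% — Line S is lower every time.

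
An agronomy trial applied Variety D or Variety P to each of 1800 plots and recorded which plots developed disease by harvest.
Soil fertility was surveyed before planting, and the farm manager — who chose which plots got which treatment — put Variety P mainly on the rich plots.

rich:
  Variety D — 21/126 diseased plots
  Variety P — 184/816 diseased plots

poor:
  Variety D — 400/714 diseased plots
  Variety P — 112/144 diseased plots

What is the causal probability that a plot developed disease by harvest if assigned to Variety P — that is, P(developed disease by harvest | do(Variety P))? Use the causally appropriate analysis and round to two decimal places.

0.49

The stratified and pooled comparisons disagree (Variety D wins within each soil fertility; Variety P wins overall), so the answer turns on the causal role of soil fertility.
The imbalance in soil fertility arose from how plots were allocated, not from anything the variety did; and soil fertility independently affects the outcome. The pooled gap is confounded — condition on soil fertility.
Standardising Variety P to the population soil fertility mix: 0.523·184/816 + 0.477·112/144 = 0.489.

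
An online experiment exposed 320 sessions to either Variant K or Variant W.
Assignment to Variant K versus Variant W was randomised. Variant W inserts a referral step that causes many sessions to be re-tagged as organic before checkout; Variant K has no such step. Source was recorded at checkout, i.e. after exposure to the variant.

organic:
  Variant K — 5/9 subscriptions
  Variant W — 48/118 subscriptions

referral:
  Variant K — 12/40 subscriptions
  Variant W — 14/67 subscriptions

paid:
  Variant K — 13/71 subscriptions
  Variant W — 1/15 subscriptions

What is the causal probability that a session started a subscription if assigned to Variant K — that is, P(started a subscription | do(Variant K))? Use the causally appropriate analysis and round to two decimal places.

0.25

Traffic source is recorded after the variant and is itself shifted by it — it sits on the causal path from variant to outcome. Conditioning on a mediator would strip out part of the effect we want; the pooled comparison gives the total causal effect.
So P(outcome | do(Variant K)) is just the pooled rate for Variant K: 30/120 = 0.250.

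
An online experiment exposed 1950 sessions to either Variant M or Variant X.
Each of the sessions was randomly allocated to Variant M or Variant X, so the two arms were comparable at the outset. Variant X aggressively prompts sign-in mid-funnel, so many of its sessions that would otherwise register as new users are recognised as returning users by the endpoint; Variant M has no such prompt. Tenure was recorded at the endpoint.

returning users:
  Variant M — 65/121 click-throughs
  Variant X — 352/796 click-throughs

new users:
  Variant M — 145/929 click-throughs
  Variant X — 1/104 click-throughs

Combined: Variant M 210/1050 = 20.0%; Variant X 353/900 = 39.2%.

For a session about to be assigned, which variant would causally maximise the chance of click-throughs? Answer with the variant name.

Variant X

The stratified and pooled comparisons disagree (Variant M wins within each user tenure; Variant X wins overall), so the answer turns on the causal role of user tenure.
User tenure lies on the pathway variant → user tenure → outcome, so adjusting for it blocks the indirect effect. For the total causal effect of variant, use the unadjusted pooled rates.
Pooled: Variant M 20.0% vs Variant X 39.2%; Variant X is higher overall.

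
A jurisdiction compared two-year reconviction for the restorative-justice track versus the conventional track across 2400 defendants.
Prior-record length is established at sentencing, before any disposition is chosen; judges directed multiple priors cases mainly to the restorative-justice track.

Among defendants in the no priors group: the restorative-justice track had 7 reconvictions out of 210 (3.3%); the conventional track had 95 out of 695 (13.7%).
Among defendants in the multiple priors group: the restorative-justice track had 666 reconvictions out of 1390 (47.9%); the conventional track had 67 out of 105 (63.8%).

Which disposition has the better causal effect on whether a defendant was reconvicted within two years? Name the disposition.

the restorative-justice track

The prior-record length-specific comparison favours the restorative-justice track throughout, but the pooled figures favour the conventional track. The question is whether to condition on prior-record length.
Since prior-record length is a pre-existing factor (not a product of the disposition) and it affects the outcome on its own, it is a confounder. The stratified rates, not the pooled rate, identify the causal effect.
Within each level — no priors: 3.3% vs 13.7%; multiple priors: 47.9% vs 63.8% — the restorative-justice track is lower every time.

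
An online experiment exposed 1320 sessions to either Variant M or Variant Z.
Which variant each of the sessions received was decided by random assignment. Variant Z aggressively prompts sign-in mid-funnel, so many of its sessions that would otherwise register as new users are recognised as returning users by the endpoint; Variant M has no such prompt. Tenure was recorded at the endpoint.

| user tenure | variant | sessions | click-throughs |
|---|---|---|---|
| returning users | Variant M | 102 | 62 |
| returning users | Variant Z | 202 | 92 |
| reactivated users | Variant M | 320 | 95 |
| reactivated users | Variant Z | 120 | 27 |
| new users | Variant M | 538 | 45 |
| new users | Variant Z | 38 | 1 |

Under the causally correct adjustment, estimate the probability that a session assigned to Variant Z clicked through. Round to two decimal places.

User tenure here is a post-treatment variable shaped by the variant; conditioning on it would introduce bias rather than remove it. The overall comparison is the causal one.
So P(outcome | do(Variant Z)) is just the pooled rate for Variant Z: 120/360 = 0.333.

0.33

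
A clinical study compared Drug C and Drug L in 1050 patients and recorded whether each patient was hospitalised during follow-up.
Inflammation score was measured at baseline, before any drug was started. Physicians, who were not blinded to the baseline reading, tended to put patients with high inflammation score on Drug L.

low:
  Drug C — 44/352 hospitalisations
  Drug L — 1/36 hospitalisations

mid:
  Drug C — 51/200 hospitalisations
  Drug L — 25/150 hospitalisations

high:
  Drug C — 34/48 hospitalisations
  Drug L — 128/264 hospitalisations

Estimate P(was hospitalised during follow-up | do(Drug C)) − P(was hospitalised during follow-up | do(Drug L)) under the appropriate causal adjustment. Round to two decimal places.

+0.13

Within every inflammation score level Drug L has the lower rate, yet pooled Drug C does — Simpson's reversal.
Nothing the drug does changes inflammation score; the imbalance is an allocation artefact. With inflammation score also predicting the outcome, the pooled figure is confounded, and the within-stratum comparison is the causal one.
Adjusting over the population distribution of inflammation score: 0.370·(0.125−0.028) + 0.333·(0.255−0.167) + 0.297·(0.708−0.485) = +0.132.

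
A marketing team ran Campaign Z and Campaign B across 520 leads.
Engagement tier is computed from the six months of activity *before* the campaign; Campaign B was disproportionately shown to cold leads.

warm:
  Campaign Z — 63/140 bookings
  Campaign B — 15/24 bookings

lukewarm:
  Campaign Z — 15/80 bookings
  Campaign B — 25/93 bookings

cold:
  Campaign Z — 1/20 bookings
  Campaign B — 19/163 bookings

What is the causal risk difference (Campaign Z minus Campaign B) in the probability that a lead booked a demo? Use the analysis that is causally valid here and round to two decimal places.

The imbalance in engagement tier arose from how leads were allocated, not from anything the campaign did; and engagement tier independently affects the outcome. The pooled gap is confounded — condition on engagement tier.
Adjusting over the population distribution of engagement tier: 0.315·(0.450−0.625) + 0.333·(0.188−0.269) + 0.352·(0.050−0.117) = -0.106.

-0.11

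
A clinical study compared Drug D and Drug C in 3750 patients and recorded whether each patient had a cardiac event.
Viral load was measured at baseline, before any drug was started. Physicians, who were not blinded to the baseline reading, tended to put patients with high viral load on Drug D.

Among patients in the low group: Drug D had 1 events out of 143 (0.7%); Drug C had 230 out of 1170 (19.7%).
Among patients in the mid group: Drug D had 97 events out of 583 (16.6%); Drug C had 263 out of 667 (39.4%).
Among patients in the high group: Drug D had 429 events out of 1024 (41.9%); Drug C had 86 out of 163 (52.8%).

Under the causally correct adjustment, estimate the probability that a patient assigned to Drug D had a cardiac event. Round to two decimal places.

0.19

Drug D is lower inside every viral load stratum but Drug C is lower in aggregate. Whether to stratify depends on how viral load relates to the drug.
The imbalance in viral load arose from how patients were allocated, not from anything the drug did; and viral load independently affects the outcome. The pooled gap is confounded — condition on viral load.
Standardising Drug D to the population viral load mix: 0.350·1/143 + 0.333·97/583 + 0.317·429/1024 = 0.191.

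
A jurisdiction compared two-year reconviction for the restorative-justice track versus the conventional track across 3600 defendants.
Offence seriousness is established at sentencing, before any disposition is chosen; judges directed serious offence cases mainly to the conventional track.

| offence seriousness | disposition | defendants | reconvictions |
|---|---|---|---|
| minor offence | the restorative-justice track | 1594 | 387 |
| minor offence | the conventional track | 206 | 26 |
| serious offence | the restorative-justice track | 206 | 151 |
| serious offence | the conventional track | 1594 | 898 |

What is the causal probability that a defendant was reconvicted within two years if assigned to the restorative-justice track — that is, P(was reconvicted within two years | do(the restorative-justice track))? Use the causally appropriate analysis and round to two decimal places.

0.49

The imbalance in offence seriousness arose from how defendants were allocated, not from anything the disposition did; and offence seriousness independently affects the outcome. The pooled gap is confounded — condition on offence seriousness.
Standardising the restorative-justice track to the population offence seriousness mix: 0.500·387/1594 + 0.500·151/206 = 0.488.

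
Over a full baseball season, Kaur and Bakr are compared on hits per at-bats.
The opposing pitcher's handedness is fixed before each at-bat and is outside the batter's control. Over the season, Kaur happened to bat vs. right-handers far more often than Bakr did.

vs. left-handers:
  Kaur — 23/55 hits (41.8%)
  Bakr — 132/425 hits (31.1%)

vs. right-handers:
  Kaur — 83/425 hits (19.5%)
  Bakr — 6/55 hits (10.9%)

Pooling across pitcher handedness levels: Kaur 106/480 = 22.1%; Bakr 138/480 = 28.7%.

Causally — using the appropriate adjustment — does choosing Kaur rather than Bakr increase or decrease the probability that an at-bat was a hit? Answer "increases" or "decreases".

Pitcher handedness is set before the player has any effect — it is not caused by the player — and it independently drives the outcome. That makes it a confounder, so the causal comparison is within pitcher handedness levels.
Within each level — vs. left-handers: 41.8% vs 31.1%; vs. right-handers: 19.5% vs 10.9% — Kaur is higher every time.

increases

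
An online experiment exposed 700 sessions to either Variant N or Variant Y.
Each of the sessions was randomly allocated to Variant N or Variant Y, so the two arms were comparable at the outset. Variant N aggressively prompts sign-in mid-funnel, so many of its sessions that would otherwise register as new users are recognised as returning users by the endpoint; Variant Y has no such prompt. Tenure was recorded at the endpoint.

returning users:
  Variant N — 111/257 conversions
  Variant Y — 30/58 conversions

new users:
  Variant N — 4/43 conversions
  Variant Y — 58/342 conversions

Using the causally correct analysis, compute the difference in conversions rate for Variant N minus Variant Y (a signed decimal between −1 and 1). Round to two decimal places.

Variant Y is higher inside every user tenure stratum but Variant N is higher in aggregate. Whether to stratify depends on how user tenure relates to the variant.
User tenure is downstream of the variant. One should not condition on a consequence of treatment, so the overall rates are the right comparison.
The causal difference is the pooled difference: 0.383 − 0.220 = +0.163.

+0.16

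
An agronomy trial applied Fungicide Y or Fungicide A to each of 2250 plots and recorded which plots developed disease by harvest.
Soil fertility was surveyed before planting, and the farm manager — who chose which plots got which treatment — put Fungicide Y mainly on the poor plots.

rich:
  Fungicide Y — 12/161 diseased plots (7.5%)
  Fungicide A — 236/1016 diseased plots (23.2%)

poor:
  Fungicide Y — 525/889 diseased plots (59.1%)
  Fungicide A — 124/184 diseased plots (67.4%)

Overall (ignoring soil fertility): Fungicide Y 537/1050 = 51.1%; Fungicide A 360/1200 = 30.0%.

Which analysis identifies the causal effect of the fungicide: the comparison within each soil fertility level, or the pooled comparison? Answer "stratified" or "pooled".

Nothing the fungicide does changes soil fertility; the imbalance is an allocation artefact. With soil fertility also predicting the outcome, the pooled figure is confounded, and the within-stratum comparison is the causal one.
Within each level — rich: 7.5% vs 23.2%; poor: 59.1% vs 67.4% — Fungicide Y is lower every time.

stratified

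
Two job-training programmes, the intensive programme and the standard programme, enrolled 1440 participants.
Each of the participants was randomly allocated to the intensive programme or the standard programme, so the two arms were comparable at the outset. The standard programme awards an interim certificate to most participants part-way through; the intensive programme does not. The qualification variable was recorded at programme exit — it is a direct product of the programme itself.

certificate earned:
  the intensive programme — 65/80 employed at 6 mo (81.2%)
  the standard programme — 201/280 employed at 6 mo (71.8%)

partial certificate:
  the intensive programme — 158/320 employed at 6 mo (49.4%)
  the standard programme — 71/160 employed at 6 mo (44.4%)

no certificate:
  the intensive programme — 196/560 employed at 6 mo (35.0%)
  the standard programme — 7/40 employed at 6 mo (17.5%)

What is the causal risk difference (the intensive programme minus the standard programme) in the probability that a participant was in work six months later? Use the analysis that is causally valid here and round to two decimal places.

Qualification attained during the programme here is a post-treatment variable shaped by the programme; conditioning on it would introduce bias rather than remove it. The overall comparison is the causal one.
The causal difference is the pooled difference: 0.436 − 0.581 = -0.145.

-0.14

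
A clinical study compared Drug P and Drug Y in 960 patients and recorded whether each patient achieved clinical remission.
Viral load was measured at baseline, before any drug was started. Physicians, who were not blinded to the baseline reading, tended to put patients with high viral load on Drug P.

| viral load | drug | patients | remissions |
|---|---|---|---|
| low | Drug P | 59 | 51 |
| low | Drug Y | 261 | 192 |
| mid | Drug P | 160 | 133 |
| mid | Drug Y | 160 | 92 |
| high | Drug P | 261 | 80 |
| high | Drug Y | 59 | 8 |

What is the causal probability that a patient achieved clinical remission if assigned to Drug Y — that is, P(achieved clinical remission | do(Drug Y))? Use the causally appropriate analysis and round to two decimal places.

The viral load-specific comparison favours Drug P throughout, but the pooled figures favour Drug Y. The question is whether to condition on viral load.
Viral load satisfies the back-door criterion: it is not a descendant of the drug, and it blocks the spurious path from drug to outcome. Adjusting for it (i.e., using the within-viral load rates) gives the causal effect.
Standardising Drug Y to the population viral load mix: 0.333·192/261 + 0.333·92/160 + 0.333·8/59 = 0.482.

0.48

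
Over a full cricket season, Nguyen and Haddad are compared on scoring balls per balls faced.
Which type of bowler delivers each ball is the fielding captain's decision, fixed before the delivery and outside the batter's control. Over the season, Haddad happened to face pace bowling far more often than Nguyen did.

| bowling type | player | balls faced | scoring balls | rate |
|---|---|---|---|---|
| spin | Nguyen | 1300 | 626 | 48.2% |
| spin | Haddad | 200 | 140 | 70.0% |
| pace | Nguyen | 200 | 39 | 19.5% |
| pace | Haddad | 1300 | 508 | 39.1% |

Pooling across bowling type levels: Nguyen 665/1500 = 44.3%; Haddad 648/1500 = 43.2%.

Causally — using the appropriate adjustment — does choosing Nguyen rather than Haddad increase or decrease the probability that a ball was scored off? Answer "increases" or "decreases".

The bowling type-specific comparison favours Haddad throughout, but the pooled figures favour Nguyen. The question is whether to condition on bowling type.
Here bowling type is a common cause — it drives both which player a case falls under and the outcome. The crude comparison mixes populations; the stratum-specific rates are the causally relevant ones.
Within each level — spin: 48.2% vs 70.0%; pace: 19.5% vs 39.1% — Haddad is higher every time.

decreases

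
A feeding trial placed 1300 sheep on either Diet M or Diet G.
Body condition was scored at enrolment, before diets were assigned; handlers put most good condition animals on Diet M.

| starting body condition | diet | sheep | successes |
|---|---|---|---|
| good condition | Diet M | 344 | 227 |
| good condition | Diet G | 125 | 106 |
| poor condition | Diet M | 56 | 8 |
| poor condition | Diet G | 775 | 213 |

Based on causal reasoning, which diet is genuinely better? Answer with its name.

Here starting body condition is a common cause — it drives both which diet a case falls under and the outcome. The crude comparison mixes populations; the stratum-specific rates are the causally relevant ones.
Within each level — good condition: 66.0% vs 84.8%; poor condition: 14.3% vs 27.5% — Diet G is higher every time.

Diet G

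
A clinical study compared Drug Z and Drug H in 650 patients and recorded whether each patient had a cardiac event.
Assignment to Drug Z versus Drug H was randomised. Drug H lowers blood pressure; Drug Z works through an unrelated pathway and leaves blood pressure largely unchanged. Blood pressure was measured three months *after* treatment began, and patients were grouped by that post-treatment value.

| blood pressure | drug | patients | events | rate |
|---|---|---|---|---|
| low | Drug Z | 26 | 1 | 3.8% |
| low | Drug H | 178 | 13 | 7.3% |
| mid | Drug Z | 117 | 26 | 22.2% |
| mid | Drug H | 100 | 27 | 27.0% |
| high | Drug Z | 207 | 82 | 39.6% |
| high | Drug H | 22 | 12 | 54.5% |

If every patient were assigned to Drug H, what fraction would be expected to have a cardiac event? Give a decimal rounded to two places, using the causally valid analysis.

The stratified and pooled comparisons disagree (Drug Z wins within each blood pressure; Drug H wins overall), so the answer turns on the causal role of blood pressure.
Blood pressure is downstream of the drug. One should not condition on a consequence of treatment, so the overall rates are the right comparison.
So P(outcome | do(Drug H)) is just the pooled rate for Drug H: 52/300 = 0.173.

0.17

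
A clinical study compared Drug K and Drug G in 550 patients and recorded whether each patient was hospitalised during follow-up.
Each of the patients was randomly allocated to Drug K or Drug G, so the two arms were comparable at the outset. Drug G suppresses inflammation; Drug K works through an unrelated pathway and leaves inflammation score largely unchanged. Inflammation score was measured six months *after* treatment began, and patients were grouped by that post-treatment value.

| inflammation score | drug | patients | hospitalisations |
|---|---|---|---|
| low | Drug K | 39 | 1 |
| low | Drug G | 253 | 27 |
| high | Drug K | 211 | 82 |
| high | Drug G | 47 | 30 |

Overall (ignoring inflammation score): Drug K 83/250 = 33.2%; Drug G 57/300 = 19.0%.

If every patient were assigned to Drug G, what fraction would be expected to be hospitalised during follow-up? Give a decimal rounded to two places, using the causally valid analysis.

0.19

The stratified and pooled comparisons disagree (Drug K wins within each inflammation score; Drug G wins overall), so the answer turns on the causal role of inflammation score.
Inflammation score is downstream of the drug. One should not condition on a consequence of treatment, so the overall rates are the right comparison.
So P(outcome | do(Drug G)) is just the pooled rate for Drug G: 57/300 = 0.190.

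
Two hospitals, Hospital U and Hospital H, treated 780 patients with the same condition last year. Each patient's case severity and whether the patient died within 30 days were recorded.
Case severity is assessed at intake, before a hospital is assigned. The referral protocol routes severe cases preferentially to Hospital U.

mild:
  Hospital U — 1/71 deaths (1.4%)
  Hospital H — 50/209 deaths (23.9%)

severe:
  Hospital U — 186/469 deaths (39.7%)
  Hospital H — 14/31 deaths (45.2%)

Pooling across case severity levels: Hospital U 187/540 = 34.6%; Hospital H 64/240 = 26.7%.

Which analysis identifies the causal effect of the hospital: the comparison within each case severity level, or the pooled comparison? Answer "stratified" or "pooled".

Case severity satisfies the back-door criterion: it is not a descendant of the hospital, and it blocks the spurious path from hospital to outcome. Adjusting for it (i.e., using the within-case severity rates) gives the causal effect.
Within each level — mild: 1.4% vs 23.9%; severe: 39.7% vs 45.2% — Hospital U is lower every time.

stratified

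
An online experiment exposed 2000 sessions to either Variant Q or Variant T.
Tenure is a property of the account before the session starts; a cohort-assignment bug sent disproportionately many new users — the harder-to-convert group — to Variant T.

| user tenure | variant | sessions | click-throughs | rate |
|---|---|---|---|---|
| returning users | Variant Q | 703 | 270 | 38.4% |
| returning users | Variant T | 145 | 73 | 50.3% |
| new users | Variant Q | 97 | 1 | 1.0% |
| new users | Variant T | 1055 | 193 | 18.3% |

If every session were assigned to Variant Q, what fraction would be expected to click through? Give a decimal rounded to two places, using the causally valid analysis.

0.17

User tenure is set before the variant has any effect — it is not caused by the variant — and it independently drives the outcome. That makes it a confounder, so the causal comparison is within user tenure levels.
Standardising Variant Q to the population user tenure mix: 0.424·270/703 + 0.576·1/97 = 0.169.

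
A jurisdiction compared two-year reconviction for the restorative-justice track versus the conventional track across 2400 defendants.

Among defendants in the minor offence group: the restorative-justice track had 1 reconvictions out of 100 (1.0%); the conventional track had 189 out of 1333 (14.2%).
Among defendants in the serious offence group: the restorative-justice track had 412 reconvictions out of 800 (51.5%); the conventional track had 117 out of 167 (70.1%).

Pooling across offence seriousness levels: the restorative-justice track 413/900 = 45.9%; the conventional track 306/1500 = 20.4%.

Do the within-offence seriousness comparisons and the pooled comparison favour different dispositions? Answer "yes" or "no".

Within each offence seriousness level (minor offence 1.0% vs 14.2%; serious offence 51.5% vs 70.1%), the restorative-justice track has the lower rate every time. Pooled: 45.9% vs 20.4% — the conventional track has the lower rate overall. The two comparisons disagree.

yes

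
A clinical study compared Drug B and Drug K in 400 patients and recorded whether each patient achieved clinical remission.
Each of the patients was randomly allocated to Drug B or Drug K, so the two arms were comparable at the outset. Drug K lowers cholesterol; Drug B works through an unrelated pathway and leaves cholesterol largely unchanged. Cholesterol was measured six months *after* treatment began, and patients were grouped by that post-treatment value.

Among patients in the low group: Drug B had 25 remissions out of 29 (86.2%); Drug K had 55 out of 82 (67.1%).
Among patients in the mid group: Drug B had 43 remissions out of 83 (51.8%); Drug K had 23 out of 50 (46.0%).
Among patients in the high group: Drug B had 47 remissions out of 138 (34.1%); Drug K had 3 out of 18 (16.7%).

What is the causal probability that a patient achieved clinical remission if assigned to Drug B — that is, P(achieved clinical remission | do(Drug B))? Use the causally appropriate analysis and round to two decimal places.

The distribution of cholesterol is itself part of what the drug does — it is an intermediate outcome. Holding it fixed would remove that part of the effect; the total effect is the pooled difference.
So P(outcome | do(Drug B)) is just the pooled rate for Drug B: 115/250 = 0.460.

0.46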